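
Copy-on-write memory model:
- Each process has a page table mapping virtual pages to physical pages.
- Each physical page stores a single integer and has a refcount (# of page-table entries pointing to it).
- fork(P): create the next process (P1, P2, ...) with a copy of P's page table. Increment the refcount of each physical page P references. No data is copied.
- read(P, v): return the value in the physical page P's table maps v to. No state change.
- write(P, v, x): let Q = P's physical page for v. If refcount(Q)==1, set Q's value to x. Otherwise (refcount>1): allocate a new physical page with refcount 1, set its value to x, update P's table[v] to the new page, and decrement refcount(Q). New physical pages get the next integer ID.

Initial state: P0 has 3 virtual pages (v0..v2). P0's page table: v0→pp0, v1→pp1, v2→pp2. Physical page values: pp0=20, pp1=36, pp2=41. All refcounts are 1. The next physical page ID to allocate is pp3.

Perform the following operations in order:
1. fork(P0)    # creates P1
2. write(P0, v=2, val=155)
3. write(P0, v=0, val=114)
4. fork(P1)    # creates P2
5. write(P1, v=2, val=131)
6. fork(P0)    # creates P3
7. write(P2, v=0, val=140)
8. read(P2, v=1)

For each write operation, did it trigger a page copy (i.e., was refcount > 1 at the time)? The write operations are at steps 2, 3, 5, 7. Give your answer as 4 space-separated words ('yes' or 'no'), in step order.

Op 1: fork(P0) -> P1. 3 ppages; refcounts: pp0:2 pp1:2 pp2:2
Op 2: write(P0, v2, 155). refcount(pp2)=2>1 -> COPY to pp3. 4 ppages; refcounts: pp0:2 pp1:2 pp2:1 pp3:1
Op 3: write(P0, v0, 114). refcount(pp0)=2>1 -> COPY to pp4. 5 ppages; refcounts: pp0:1 pp1:2 pp2:1 pp3:1 pp4:1
Op 4: fork(P1) -> P2. 5 ppages; refcounts: pp0:2 pp1:3 pp2:2 pp3:1 pp4:1
Op 5: write(P1, v2, 131). refcount(pp2)=2>1 -> COPY to pp5. 6 ppages; refcounts: pp0:2 pp1:3 pp2:1 pp3:1 pp4:1 pp5:1
Op 6: fork(P0) -> P3. 6 ppages; refcounts: pp0:2 pp1:4 pp2:1 pp3:2 pp4:2 pp5:1
Op 7: write(P2, v0, 140). refcount(pp0)=2>1 -> COPY to pp6. 7 ppages; refcounts: pp0:1 pp1:4 pp2:1 pp3:2 pp4:2 pp5:1 pp6:1
Op 8: read(P2, v1) -> 36. No state change.

yes yes yes yes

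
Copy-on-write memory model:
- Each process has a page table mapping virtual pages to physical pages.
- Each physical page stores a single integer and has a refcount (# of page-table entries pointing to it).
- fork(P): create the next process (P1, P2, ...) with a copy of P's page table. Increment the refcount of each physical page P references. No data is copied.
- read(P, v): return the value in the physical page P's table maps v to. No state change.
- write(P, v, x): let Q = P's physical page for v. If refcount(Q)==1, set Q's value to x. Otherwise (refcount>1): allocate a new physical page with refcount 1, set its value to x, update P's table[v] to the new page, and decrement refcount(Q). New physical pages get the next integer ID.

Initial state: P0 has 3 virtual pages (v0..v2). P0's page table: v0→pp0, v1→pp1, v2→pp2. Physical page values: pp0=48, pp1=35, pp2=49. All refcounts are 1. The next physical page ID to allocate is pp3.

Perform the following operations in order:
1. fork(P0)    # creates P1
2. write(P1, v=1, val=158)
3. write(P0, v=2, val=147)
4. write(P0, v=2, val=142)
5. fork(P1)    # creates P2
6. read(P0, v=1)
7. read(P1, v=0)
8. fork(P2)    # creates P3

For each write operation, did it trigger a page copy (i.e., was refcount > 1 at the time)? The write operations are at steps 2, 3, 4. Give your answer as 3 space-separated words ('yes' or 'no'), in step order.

Op 1: fork(P0) -> P1. 3 ppages; refcounts: pp0:2 pp1:2 pp2:2
Op 2: write(P1, v1, 158). refcount(pp1)=2>1 -> COPY to pp3. 4 ppages; refcounts: pp0:2 pp1:1 pp2:2 pp3:1
Op 3: write(P0, v2, 147). refcount(pp2)=2>1 -> COPY to pp4. 5 ppages; refcounts: pp0:2 pp1:1 pp2:1 pp3:1 pp4:1
Op 4: write(P0, v2, 142). refcount(pp4)=1 -> write in place. 5 ppages; refcounts: pp0:2 pp1:1 pp2:1 pp3:1 pp4:1
Op 5: fork(P1) -> P2. 5 ppages; refcounts: pp0:3 pp1:1 pp2:2 pp3:2 pp4:1
Op 6: read(P0, v1) -> 35. No state change.
Op 7: read(P1, v0) -> 48. No state change.
Op 8: fork(P2) -> P3. 5 ppages; refcounts: pp0:4 pp1:1 pp2:3 pp3:3 pp4:1

yes yes no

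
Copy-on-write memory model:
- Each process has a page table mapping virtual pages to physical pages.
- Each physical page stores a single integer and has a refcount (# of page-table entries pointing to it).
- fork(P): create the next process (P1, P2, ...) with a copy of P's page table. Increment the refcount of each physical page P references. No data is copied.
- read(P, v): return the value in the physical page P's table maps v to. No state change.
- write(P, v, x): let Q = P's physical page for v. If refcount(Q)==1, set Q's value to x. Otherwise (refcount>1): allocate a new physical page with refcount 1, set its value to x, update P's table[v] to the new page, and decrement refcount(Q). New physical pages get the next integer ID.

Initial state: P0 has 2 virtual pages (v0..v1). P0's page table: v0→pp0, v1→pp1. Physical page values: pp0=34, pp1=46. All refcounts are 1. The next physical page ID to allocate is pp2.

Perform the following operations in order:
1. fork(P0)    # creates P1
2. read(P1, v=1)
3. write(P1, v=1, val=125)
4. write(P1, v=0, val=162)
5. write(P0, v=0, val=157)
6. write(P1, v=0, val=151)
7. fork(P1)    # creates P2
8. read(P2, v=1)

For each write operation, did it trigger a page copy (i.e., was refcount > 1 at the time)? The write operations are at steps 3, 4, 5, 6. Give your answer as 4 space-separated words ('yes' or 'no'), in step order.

Op 1: fork(P0) -> P1. 2 ppages; refcounts: pp0:2 pp1:2
Op 2: read(P1, v1) -> 46. No state change.
Op 3: write(P1, v1, 125). refcount(pp1)=2>1 -> COPY to pp2. 3 ppages; refcounts: pp0:2 pp1:1 pp2:1
Op 4: write(P1, v0, 162). refcount(pp0)=2>1 -> COPY to pp3. 4 ppages; refcounts: pp0:1 pp1:1 pp2:1 pp3:1
Op 5: write(P0, v0, 157). refcount(pp0)=1 -> write in place. 4 ppages; refcounts: pp0:1 pp1:1 pp2:1 pp3:1
Op 6: write(P1, v0, 151). refcount(pp3)=1 -> write in place. 4 ppages; refcounts: pp0:1 pp1:1 pp2:1 pp3:1
Op 7: fork(P1) -> P2. 4 ppages; refcounts: pp0:1 pp1:1 pp2:2 pp3:2
Op 8: read(P2, v1) -> 125. No state change.

yes yes no no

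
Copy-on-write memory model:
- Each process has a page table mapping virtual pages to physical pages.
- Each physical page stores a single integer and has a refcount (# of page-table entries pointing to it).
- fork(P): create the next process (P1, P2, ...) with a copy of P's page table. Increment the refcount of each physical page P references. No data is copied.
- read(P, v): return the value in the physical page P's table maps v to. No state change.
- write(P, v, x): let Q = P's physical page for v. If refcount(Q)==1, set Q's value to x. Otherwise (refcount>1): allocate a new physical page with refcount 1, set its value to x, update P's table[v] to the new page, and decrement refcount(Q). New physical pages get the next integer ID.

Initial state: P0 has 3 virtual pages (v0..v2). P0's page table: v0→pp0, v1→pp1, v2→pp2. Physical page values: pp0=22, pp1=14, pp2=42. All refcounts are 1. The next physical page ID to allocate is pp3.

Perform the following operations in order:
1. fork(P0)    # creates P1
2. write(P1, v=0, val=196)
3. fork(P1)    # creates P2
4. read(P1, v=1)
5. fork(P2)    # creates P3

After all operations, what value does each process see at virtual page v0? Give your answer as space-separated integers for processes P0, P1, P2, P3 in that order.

Answer: 22 196 196 196

Derivation:
Op 1: fork(P0) -> P1. 3 ppages; refcounts: pp0:2 pp1:2 pp2:2
Op 2: write(P1, v0, 196). refcount(pp0)=2>1 -> COPY to pp3. 4 ppages; refcounts: pp0:1 pp1:2 pp2:2 pp3:1
Op 3: fork(P1) -> P2. 4 ppages; refcounts: pp0:1 pp1:3 pp2:3 pp3:2
Op 4: read(P1, v1) -> 14. No state change.
Op 5: fork(P2) -> P3. 4 ppages; refcounts: pp0:1 pp1:4 pp2:4 pp3:3
P0: v0 -> pp0 = 22
P1: v0 -> pp3 = 196
P2: v0 -> pp3 = 196
P3: v0 -> pp3 = 196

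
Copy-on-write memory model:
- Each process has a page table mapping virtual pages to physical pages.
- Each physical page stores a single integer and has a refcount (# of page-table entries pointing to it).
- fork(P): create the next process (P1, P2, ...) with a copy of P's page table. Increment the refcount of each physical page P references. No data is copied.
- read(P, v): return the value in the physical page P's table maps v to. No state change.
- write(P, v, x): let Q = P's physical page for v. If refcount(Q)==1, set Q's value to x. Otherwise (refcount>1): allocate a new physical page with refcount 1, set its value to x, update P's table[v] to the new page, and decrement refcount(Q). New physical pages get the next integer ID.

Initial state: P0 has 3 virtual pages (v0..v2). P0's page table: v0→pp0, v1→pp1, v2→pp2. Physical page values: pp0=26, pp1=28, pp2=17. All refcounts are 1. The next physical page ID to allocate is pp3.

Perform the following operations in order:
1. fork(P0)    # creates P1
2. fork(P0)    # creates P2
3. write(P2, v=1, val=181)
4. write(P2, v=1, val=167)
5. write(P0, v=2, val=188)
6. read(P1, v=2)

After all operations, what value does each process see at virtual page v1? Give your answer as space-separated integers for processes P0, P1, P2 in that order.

Op 1: fork(P0) -> P1. 3 ppages; refcounts: pp0:2 pp1:2 pp2:2
Op 2: fork(P0) -> P2. 3 ppages; refcounts: pp0:3 pp1:3 pp2:3
Op 3: write(P2, v1, 181). refcount(pp1)=3>1 -> COPY to pp3. 4 ppages; refcounts: pp0:3 pp1:2 pp2:3 pp3:1
Op 4: write(P2, v1, 167). refcount(pp3)=1 -> write in place. 4 ppages; refcounts: pp0:3 pp1:2 pp2:3 pp3:1
Op 5: write(P0, v2, 188). refcount(pp2)=3>1 -> COPY to pp4. 5 ppages; refcounts: pp0:3 pp1:2 pp2:2 pp3:1 pp4:1
Op 6: read(P1, v2) -> 17. No state change.
P0: v1 -> pp1 = 28
P1: v1 -> pp1 = 28
P2: v1 -> pp3 = 167

Answer: 28 28 167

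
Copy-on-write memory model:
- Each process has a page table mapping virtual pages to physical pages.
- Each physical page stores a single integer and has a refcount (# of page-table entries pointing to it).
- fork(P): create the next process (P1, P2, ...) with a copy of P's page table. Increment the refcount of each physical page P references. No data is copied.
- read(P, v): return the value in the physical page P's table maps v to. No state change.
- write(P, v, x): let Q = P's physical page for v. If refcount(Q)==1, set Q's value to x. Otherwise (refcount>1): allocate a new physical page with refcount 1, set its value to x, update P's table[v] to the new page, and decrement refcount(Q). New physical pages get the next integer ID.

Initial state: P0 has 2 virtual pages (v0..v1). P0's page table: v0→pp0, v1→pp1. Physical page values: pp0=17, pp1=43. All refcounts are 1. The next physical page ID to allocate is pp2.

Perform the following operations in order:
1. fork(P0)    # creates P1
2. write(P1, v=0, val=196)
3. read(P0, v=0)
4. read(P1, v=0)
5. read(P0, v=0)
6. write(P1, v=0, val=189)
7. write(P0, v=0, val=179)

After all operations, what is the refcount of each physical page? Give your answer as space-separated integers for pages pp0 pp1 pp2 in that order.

Op 1: fork(P0) -> P1. 2 ppages; refcounts: pp0:2 pp1:2
Op 2: write(P1, v0, 196). refcount(pp0)=2>1 -> COPY to pp2. 3 ppages; refcounts: pp0:1 pp1:2 pp2:1
Op 3: read(P0, v0) -> 17. No state change.
Op 4: read(P1, v0) -> 196. No state change.
Op 5: read(P0, v0) -> 17. No state change.
Op 6: write(P1, v0, 189). refcount(pp2)=1 -> write in place. 3 ppages; refcounts: pp0:1 pp1:2 pp2:1
Op 7: write(P0, v0, 179). refcount(pp0)=1 -> write in place. 3 ppages; refcounts: pp0:1 pp1:2 pp2:1

Answer: 1 2 1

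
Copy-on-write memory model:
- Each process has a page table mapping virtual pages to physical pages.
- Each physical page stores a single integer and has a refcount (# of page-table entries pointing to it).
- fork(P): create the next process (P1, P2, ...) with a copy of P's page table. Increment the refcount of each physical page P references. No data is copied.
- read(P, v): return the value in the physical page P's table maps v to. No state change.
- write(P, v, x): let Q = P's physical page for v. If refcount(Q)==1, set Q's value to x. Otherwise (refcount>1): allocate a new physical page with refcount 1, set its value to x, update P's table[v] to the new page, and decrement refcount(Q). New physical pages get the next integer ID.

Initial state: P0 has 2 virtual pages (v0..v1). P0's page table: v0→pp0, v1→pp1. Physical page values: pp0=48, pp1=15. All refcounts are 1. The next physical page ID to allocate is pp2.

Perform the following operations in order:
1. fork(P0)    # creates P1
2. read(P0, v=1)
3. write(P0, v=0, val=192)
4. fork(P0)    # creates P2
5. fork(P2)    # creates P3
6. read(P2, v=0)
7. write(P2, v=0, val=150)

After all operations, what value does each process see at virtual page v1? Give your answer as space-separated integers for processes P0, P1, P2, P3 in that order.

Answer: 15 15 15 15

Derivation:
Op 1: fork(P0) -> P1. 2 ppages; refcounts: pp0:2 pp1:2
Op 2: read(P0, v1) -> 15. No state change.
Op 3: write(P0, v0, 192). refcount(pp0)=2>1 -> COPY to pp2. 3 ppages; refcounts: pp0:1 pp1:2 pp2:1
Op 4: fork(P0) -> P2. 3 ppages; refcounts: pp0:1 pp1:3 pp2:2
Op 5: fork(P2) -> P3. 3 ppages; refcounts: pp0:1 pp1:4 pp2:3
Op 6: read(P2, v0) -> 192. No state change.
Op 7: write(P2, v0, 150). refcount(pp2)=3>1 -> COPY to pp3. 4 ppages; refcounts: pp0:1 pp1:4 pp2:2 pp3:1
P0: v1 -> pp1 = 15
P1: v1 -> pp1 = 15
P2: v1 -> pp1 = 15
P3: v1 -> pp1 = 15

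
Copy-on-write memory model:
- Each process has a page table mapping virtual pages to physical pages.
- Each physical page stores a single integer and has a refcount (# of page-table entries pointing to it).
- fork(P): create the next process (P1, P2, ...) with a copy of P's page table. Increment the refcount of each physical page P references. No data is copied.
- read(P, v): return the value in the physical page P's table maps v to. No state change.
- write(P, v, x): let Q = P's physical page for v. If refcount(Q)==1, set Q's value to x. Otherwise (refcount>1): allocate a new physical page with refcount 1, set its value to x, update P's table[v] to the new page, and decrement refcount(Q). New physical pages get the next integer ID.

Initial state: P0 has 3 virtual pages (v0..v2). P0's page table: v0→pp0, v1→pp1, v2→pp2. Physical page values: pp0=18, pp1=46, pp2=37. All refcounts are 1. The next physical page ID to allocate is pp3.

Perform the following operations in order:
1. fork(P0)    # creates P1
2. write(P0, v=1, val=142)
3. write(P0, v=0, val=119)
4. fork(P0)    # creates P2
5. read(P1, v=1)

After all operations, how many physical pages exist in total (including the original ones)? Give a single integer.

Op 1: fork(P0) -> P1. 3 ppages; refcounts: pp0:2 pp1:2 pp2:2
Op 2: write(P0, v1, 142). refcount(pp1)=2>1 -> COPY to pp3. 4 ppages; refcounts: pp0:2 pp1:1 pp2:2 pp3:1
Op 3: write(P0, v0, 119). refcount(pp0)=2>1 -> COPY to pp4. 5 ppages; refcounts: pp0:1 pp1:1 pp2:2 pp3:1 pp4:1
Op 4: fork(P0) -> P2. 5 ppages; refcounts: pp0:1 pp1:1 pp2:3 pp3:2 pp4:2
Op 5: read(P1, v1) -> 46. No state change.

Answer: 5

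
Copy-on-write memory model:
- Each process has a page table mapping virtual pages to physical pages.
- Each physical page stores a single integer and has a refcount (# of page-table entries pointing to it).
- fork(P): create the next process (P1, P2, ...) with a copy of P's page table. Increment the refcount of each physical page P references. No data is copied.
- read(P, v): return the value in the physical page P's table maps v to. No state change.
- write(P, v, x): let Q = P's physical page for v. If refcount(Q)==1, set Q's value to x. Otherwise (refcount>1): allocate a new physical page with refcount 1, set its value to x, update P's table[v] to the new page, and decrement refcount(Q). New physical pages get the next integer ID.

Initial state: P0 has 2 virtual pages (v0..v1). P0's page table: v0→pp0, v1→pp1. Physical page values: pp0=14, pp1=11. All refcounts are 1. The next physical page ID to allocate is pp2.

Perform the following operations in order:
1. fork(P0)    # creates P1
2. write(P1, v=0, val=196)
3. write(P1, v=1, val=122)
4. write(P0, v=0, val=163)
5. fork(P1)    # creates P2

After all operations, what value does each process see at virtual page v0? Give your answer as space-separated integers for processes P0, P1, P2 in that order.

Answer: 163 196 196

Derivation:
Op 1: fork(P0) -> P1. 2 ppages; refcounts: pp0:2 pp1:2
Op 2: write(P1, v0, 196). refcount(pp0)=2>1 -> COPY to pp2. 3 ppages; refcounts: pp0:1 pp1:2 pp2:1
Op 3: write(P1, v1, 122). refcount(pp1)=2>1 -> COPY to pp3. 4 ppages; refcounts: pp0:1 pp1:1 pp2:1 pp3:1
Op 4: write(P0, v0, 163). refcount(pp0)=1 -> write in place. 4 ppages; refcounts: pp0:1 pp1:1 pp2:1 pp3:1
Op 5: fork(P1) -> P2. 4 ppages; refcounts: pp0:1 pp1:1 pp2:2 pp3:2
P0: v0 -> pp0 = 163
P1: v0 -> pp2 = 196
P2: v0 -> pp2 = 196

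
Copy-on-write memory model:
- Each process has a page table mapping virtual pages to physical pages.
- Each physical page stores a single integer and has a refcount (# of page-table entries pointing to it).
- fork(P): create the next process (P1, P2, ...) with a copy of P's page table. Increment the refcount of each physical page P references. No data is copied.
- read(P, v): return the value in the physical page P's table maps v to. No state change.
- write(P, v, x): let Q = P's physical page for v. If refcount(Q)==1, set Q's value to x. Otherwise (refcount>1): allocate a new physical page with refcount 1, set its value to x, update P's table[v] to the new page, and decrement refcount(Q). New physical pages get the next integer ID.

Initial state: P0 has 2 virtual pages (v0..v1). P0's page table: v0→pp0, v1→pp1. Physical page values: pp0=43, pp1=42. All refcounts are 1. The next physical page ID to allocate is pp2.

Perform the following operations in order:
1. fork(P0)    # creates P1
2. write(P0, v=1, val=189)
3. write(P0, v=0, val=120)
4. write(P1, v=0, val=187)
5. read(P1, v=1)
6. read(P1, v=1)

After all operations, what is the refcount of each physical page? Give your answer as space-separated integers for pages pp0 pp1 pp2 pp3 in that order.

Op 1: fork(P0) -> P1. 2 ppages; refcounts: pp0:2 pp1:2
Op 2: write(P0, v1, 189). refcount(pp1)=2>1 -> COPY to pp2. 3 ppages; refcounts: pp0:2 pp1:1 pp2:1
Op 3: write(P0, v0, 120). refcount(pp0)=2>1 -> COPY to pp3. 4 ppages; refcounts: pp0:1 pp1:1 pp2:1 pp3:1
Op 4: write(P1, v0, 187). refcount(pp0)=1 -> write in place. 4 ppages; refcounts: pp0:1 pp1:1 pp2:1 pp3:1
Op 5: read(P1, v1) -> 42. No state change.
Op 6: read(P1, v1) -> 42. No state change.

Answer: 1 1 1 1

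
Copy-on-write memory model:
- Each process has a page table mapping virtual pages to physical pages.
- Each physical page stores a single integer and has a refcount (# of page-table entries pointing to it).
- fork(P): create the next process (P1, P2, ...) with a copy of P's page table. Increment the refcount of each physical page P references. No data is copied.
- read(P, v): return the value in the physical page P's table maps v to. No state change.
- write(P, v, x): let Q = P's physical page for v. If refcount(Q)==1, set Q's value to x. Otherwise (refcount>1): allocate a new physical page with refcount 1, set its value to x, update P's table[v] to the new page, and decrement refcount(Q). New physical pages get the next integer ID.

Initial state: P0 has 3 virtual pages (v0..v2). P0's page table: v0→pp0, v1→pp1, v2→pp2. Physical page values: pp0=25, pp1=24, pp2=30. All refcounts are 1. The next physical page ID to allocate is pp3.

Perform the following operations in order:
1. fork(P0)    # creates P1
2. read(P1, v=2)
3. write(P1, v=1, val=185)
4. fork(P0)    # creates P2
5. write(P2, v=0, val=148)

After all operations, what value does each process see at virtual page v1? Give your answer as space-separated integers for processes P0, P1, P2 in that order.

Answer: 24 185 24

Derivation:
Op 1: fork(P0) -> P1. 3 ppages; refcounts: pp0:2 pp1:2 pp2:2
Op 2: read(P1, v2) -> 30. No state change.
Op 3: write(P1, v1, 185). refcount(pp1)=2>1 -> COPY to pp3. 4 ppages; refcounts: pp0:2 pp1:1 pp2:2 pp3:1
Op 4: fork(P0) -> P2. 4 ppages; refcounts: pp0:3 pp1:2 pp2:3 pp3:1
Op 5: write(P2, v0, 148). refcount(pp0)=3>1 -> COPY to pp4. 5 ppages; refcounts: pp0:2 pp1:2 pp2:3 pp3:1 pp4:1
P0: v1 -> pp1 = 24
P1: v1 -> pp3 = 185
P2: v1 -> pp1 = 24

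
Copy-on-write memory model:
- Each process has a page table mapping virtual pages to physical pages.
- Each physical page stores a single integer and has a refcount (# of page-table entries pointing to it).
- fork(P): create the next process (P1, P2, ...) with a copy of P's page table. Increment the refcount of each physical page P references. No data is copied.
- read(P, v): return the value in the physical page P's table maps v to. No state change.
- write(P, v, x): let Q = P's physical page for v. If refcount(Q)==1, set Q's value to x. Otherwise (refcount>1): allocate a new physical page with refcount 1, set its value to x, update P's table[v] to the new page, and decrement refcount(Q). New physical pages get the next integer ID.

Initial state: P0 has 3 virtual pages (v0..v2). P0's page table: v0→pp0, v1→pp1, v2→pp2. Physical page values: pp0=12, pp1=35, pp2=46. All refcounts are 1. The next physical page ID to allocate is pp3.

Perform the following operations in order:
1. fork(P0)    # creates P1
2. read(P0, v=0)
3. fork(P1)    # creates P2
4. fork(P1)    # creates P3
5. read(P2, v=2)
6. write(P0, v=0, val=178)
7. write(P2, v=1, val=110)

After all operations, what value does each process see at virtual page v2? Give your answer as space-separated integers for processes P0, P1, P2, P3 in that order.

Answer: 46 46 46 46

Derivation:
Op 1: fork(P0) -> P1. 3 ppages; refcounts: pp0:2 pp1:2 pp2:2
Op 2: read(P0, v0) -> 12. No state change.
Op 3: fork(P1) -> P2. 3 ppages; refcounts: pp0:3 pp1:3 pp2:3
Op 4: fork(P1) -> P3. 3 ppages; refcounts: pp0:4 pp1:4 pp2:4
Op 5: read(P2, v2) -> 46. No state change.
Op 6: write(P0, v0, 178). refcount(pp0)=4>1 -> COPY to pp3. 4 ppages; refcounts: pp0:3 pp1:4 pp2:4 pp3:1
Op 7: write(P2, v1, 110). refcount(pp1)=4>1 -> COPY to pp4. 5 ppages; refcounts: pp0:3 pp1:3 pp2:4 pp3:1 pp4:1
P0: v2 -> pp2 = 46
P1: v2 -> pp2 = 46
P2: v2 -> pp2 = 46
P3: v2 -> pp2 = 46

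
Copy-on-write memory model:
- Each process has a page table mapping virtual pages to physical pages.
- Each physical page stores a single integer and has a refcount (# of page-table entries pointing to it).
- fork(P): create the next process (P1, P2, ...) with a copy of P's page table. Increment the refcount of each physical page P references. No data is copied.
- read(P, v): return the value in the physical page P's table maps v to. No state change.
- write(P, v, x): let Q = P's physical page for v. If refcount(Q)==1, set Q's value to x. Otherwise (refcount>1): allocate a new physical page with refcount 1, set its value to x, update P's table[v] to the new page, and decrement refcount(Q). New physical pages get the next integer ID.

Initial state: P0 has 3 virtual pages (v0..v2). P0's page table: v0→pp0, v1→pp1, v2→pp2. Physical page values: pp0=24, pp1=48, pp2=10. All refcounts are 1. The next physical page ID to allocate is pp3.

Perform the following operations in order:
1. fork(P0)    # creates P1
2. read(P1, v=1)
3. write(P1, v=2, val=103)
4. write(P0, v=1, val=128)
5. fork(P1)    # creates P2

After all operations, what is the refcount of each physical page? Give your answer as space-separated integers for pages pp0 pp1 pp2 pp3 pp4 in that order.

Op 1: fork(P0) -> P1. 3 ppages; refcounts: pp0:2 pp1:2 pp2:2
Op 2: read(P1, v1) -> 48. No state change.
Op 3: write(P1, v2, 103). refcount(pp2)=2>1 -> COPY to pp3. 4 ppages; refcounts: pp0:2 pp1:2 pp2:1 pp3:1
Op 4: write(P0, v1, 128). refcount(pp1)=2>1 -> COPY to pp4. 5 ppages; refcounts: pp0:2 pp1:1 pp2:1 pp3:1 pp4:1
Op 5: fork(P1) -> P2. 5 ppages; refcounts: pp0:3 pp1:2 pp2:1 pp3:2 pp4:1

Answer: 3 2 1 2 1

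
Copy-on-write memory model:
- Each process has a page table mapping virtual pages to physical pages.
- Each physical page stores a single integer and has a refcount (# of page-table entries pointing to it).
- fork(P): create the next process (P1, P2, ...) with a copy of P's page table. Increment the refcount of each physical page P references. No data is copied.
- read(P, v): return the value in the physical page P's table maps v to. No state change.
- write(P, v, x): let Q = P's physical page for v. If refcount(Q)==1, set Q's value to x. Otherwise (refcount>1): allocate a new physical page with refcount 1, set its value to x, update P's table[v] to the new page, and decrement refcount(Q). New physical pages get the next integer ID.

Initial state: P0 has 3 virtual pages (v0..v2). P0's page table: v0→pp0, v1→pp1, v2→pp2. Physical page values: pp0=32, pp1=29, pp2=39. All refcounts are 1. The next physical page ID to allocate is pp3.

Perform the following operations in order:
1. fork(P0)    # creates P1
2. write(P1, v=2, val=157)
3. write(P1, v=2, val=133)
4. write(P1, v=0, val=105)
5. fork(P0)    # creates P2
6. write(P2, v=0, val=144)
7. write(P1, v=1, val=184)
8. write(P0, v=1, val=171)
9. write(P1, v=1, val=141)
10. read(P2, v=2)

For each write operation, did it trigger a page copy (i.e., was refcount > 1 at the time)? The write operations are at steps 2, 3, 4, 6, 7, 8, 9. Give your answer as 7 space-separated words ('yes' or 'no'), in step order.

Op 1: fork(P0) -> P1. 3 ppages; refcounts: pp0:2 pp1:2 pp2:2
Op 2: write(P1, v2, 157). refcount(pp2)=2>1 -> COPY to pp3. 4 ppages; refcounts: pp0:2 pp1:2 pp2:1 pp3:1
Op 3: write(P1, v2, 133). refcount(pp3)=1 -> write in place. 4 ppages; refcounts: pp0:2 pp1:2 pp2:1 pp3:1
Op 4: write(P1, v0, 105). refcount(pp0)=2>1 -> COPY to pp4. 5 ppages; refcounts: pp0:1 pp1:2 pp2:1 pp3:1 pp4:1
Op 5: fork(P0) -> P2. 5 ppages; refcounts: pp0:2 pp1:3 pp2:2 pp3:1 pp4:1
Op 6: write(P2, v0, 144). refcount(pp0)=2>1 -> COPY to pp5. 6 ppages; refcounts: pp0:1 pp1:3 pp2:2 pp3:1 pp4:1 pp5:1
Op 7: write(P1, v1, 184). refcount(pp1)=3>1 -> COPY to pp6. 7 ppages; refcounts: pp0:1 pp1:2 pp2:2 pp3:1 pp4:1 pp5:1 pp6:1
Op 8: write(P0, v1, 171). refcount(pp1)=2>1 -> COPY to pp7. 8 ppages; refcounts: pp0:1 pp1:1 pp2:2 pp3:1 pp4:1 pp5:1 pp6:1 pp7:1
Op 9: write(P1, v1, 141). refcount(pp6)=1 -> write in place. 8 ppages; refcounts: pp0:1 pp1:1 pp2:2 pp3:1 pp4:1 pp5:1 pp6:1 pp7:1
Op 10: read(P2, v2) -> 39. No state change.

yes no yes yes yes yes no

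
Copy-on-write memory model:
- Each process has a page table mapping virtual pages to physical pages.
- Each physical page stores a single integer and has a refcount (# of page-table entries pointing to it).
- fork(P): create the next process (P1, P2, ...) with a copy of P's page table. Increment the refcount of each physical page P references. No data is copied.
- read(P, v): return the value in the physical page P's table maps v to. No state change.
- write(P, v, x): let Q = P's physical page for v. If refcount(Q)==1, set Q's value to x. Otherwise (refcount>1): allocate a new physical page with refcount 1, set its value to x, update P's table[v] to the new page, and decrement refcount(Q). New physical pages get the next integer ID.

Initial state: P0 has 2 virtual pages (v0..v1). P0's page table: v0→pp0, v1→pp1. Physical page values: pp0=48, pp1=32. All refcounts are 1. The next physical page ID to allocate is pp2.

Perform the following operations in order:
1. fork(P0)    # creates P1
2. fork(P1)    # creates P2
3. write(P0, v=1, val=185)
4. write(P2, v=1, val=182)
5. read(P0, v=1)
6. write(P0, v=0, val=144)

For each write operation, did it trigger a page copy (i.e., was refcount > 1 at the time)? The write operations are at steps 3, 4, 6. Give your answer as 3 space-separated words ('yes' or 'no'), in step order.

Op 1: fork(P0) -> P1. 2 ppages; refcounts: pp0:2 pp1:2
Op 2: fork(P1) -> P2. 2 ppages; refcounts: pp0:3 pp1:3
Op 3: write(P0, v1, 185). refcount(pp1)=3>1 -> COPY to pp2. 3 ppages; refcounts: pp0:3 pp1:2 pp2:1
Op 4: write(P2, v1, 182). refcount(pp1)=2>1 -> COPY to pp3. 4 ppages; refcounts: pp0:3 pp1:1 pp2:1 pp3:1
Op 5: read(P0, v1) -> 185. No state change.
Op 6: write(P0, v0, 144). refcount(pp0)=3>1 -> COPY to pp4. 5 ppages; refcounts: pp0:2 pp1:1 pp2:1 pp3:1 pp4:1

yes yes yes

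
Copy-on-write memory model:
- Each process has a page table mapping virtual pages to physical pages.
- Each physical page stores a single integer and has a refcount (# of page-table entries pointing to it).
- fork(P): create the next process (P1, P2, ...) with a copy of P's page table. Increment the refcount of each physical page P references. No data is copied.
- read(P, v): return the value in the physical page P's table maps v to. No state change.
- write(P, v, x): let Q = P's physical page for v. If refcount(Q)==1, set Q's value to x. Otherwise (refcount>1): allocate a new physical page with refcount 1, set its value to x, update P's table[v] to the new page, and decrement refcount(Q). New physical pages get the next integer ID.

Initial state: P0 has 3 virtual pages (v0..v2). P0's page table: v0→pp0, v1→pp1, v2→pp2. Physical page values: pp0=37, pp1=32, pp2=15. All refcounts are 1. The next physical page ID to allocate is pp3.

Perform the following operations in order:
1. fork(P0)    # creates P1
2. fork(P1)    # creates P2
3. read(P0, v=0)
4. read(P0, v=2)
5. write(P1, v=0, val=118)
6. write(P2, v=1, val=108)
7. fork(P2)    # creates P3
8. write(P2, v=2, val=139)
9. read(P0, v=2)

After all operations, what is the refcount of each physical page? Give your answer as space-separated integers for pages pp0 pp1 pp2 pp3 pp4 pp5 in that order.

Answer: 3 2 3 1 2 1

Derivation:
Op 1: fork(P0) -> P1. 3 ppages; refcounts: pp0:2 pp1:2 pp2:2
Op 2: fork(P1) -> P2. 3 ppages; refcounts: pp0:3 pp1:3 pp2:3
Op 3: read(P0, v0) -> 37. No state change.
Op 4: read(P0, v2) -> 15. No state change.
Op 5: write(P1, v0, 118). refcount(pp0)=3>1 -> COPY to pp3. 4 ppages; refcounts: pp0:2 pp1:3 pp2:3 pp3:1
Op 6: write(P2, v1, 108). refcount(pp1)=3>1 -> COPY to pp4. 5 ppages; refcounts: pp0:2 pp1:2 pp2:3 pp3:1 pp4:1
Op 7: fork(P2) -> P3. 5 ppages; refcounts: pp0:3 pp1:2 pp2:4 pp3:1 pp4:2
Op 8: write(P2, v2, 139). refcount(pp2)=4>1 -> COPY to pp5. 6 ppages; refcounts: pp0:3 pp1:2 pp2:3 pp3:1 pp4:2 pp5:1
Op 9: read(P0, v2) -> 15. No state change.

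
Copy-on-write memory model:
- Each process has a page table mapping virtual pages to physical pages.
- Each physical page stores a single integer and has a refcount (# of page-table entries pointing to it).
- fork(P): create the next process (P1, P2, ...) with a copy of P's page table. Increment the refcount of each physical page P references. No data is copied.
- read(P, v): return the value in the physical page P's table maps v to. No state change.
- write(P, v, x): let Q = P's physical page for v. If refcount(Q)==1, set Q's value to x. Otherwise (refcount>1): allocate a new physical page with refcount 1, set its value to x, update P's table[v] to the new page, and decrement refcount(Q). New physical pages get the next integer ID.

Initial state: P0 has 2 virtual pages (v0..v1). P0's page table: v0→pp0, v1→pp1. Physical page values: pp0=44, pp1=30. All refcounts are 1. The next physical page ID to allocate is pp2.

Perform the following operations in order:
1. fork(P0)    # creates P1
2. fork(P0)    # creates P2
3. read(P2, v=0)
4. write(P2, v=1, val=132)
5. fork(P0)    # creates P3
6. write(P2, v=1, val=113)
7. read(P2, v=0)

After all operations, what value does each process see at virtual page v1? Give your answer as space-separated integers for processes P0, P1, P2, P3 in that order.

Answer: 30 30 113 30

Derivation:
Op 1: fork(P0) -> P1. 2 ppages; refcounts: pp0:2 pp1:2
Op 2: fork(P0) -> P2. 2 ppages; refcounts: pp0:3 pp1:3
Op 3: read(P2, v0) -> 44. No state change.
Op 4: write(P2, v1, 132). refcount(pp1)=3>1 -> COPY to pp2. 3 ppages; refcounts: pp0:3 pp1:2 pp2:1
Op 5: fork(P0) -> P3. 3 ppages; refcounts: pp0:4 pp1:3 pp2:1
Op 6: write(P2, v1, 113). refcount(pp2)=1 -> write in place. 3 ppages; refcounts: pp0:4 pp1:3 pp2:1
Op 7: read(P2, v0) -> 44. No state change.
P0: v1 -> pp1 = 30
P1: v1 -> pp1 = 30
P2: v1 -> pp2 = 113
P3: v1 -> pp1 = 30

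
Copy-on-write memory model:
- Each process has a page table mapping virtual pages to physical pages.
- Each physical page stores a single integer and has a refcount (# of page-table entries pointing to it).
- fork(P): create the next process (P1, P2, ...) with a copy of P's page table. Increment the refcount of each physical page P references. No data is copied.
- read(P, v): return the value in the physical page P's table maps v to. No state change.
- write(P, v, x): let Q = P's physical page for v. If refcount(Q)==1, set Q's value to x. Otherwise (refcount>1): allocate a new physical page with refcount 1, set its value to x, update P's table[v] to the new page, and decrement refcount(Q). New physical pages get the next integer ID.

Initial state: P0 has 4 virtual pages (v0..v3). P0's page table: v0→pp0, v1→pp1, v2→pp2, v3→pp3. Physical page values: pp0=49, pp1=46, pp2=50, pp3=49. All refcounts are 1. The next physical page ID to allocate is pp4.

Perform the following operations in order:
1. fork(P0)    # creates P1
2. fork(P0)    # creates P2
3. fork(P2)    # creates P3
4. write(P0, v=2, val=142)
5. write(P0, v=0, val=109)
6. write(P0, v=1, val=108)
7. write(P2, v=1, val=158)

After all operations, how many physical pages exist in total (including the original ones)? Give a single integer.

Op 1: fork(P0) -> P1. 4 ppages; refcounts: pp0:2 pp1:2 pp2:2 pp3:2
Op 2: fork(P0) -> P2. 4 ppages; refcounts: pp0:3 pp1:3 pp2:3 pp3:3
Op 3: fork(P2) -> P3. 4 ppages; refcounts: pp0:4 pp1:4 pp2:4 pp3:4
Op 4: write(P0, v2, 142). refcount(pp2)=4>1 -> COPY to pp4. 5 ppages; refcounts: pp0:4 pp1:4 pp2:3 pp3:4 pp4:1
Op 5: write(P0, v0, 109). refcount(pp0)=4>1 -> COPY to pp5. 6 ppages; refcounts: pp0:3 pp1:4 pp2:3 pp3:4 pp4:1 pp5:1
Op 6: write(P0, v1, 108). refcount(pp1)=4>1 -> COPY to pp6. 7 ppages; refcounts: pp0:3 pp1:3 pp2:3 pp3:4 pp4:1 pp5:1 pp6:1
Op 7: write(P2, v1, 158). refcount(pp1)=3>1 -> COPY to pp7. 8 ppages; refcounts: pp0:3 pp1:2 pp2:3 pp3:4 pp4:1 pp5:1 pp6:1 pp7:1

Answer: 8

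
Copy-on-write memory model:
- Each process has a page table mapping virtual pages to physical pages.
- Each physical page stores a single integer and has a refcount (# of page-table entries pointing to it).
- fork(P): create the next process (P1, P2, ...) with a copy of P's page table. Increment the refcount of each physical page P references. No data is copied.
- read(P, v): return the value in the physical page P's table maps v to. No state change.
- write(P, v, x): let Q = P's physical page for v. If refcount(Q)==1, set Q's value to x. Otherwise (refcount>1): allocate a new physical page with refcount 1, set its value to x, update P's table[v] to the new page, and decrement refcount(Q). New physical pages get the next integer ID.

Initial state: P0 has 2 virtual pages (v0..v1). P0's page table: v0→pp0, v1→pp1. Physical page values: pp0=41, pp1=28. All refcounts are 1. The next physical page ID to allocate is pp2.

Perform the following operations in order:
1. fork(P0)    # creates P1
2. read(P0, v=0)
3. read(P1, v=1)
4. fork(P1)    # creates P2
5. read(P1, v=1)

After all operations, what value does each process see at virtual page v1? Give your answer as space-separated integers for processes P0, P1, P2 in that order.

Answer: 28 28 28

Derivation:
Op 1: fork(P0) -> P1. 2 ppages; refcounts: pp0:2 pp1:2
Op 2: read(P0, v0) -> 41. No state change.
Op 3: read(P1, v1) -> 28. No state change.
Op 4: fork(P1) -> P2. 2 ppages; refcounts: pp0:3 pp1:3
Op 5: read(P1, v1) -> 28. No state change.
P0: v1 -> pp1 = 28
P1: v1 -> pp1 = 28
P2: v1 -> pp1 = 28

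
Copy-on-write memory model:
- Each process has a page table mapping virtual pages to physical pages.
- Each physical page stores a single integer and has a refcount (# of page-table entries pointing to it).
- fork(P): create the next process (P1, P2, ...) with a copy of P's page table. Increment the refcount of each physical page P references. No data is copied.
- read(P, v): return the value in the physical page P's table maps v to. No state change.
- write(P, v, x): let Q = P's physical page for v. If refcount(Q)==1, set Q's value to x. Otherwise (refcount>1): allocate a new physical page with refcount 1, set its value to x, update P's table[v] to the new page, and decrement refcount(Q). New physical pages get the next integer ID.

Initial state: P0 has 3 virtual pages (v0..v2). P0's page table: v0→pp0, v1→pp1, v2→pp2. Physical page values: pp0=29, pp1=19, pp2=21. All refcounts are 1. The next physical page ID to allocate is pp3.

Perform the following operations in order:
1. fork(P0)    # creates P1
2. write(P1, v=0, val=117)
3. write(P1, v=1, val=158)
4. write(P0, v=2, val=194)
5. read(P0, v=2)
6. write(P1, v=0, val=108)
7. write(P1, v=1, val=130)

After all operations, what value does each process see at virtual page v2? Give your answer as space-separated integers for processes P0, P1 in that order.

Op 1: fork(P0) -> P1. 3 ppages; refcounts: pp0:2 pp1:2 pp2:2
Op 2: write(P1, v0, 117). refcount(pp0)=2>1 -> COPY to pp3. 4 ppages; refcounts: pp0:1 pp1:2 pp2:2 pp3:1
Op 3: write(P1, v1, 158). refcount(pp1)=2>1 -> COPY to pp4. 5 ppages; refcounts: pp0:1 pp1:1 pp2:2 pp3:1 pp4:1
Op 4: write(P0, v2, 194). refcount(pp2)=2>1 -> COPY to pp5. 6 ppages; refcounts: pp0:1 pp1:1 pp2:1 pp3:1 pp4:1 pp5:1
Op 5: read(P0, v2) -> 194. No state change.
Op 6: write(P1, v0, 108). refcount(pp3)=1 -> write in place. 6 ppages; refcounts: pp0:1 pp1:1 pp2:1 pp3:1 pp4:1 pp5:1
Op 7: write(P1, v1, 130). refcount(pp4)=1 -> write in place. 6 ppages; refcounts: pp0:1 pp1:1 pp2:1 pp3:1 pp4:1 pp5:1
P0: v2 -> pp5 = 194
P1: v2 -> pp2 = 21

Answer: 194 21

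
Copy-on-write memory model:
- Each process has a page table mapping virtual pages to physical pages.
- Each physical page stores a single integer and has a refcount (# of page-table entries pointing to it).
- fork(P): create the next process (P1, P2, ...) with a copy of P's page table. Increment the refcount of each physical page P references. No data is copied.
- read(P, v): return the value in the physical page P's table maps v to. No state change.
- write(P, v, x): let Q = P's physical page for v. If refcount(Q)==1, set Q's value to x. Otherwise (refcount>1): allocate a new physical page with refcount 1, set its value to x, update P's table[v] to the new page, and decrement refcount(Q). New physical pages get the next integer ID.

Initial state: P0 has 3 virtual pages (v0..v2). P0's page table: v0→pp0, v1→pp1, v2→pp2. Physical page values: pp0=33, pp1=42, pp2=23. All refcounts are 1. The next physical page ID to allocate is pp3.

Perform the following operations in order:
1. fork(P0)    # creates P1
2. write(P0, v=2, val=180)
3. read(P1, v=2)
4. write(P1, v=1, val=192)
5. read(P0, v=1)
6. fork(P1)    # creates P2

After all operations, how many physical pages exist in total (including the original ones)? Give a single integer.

Op 1: fork(P0) -> P1. 3 ppages; refcounts: pp0:2 pp1:2 pp2:2
Op 2: write(P0, v2, 180). refcount(pp2)=2>1 -> COPY to pp3. 4 ppages; refcounts: pp0:2 pp1:2 pp2:1 pp3:1
Op 3: read(P1, v2) -> 23. No state change.
Op 4: write(P1, v1, 192). refcount(pp1)=2>1 -> COPY to pp4. 5 ppages; refcounts: pp0:2 pp1:1 pp2:1 pp3:1 pp4:1
Op 5: read(P0, v1) -> 42. No state change.
Op 6: fork(P1) -> P2. 5 ppages; refcounts: pp0:3 pp1:1 pp2:2 pp3:1 pp4:2

Answer: 5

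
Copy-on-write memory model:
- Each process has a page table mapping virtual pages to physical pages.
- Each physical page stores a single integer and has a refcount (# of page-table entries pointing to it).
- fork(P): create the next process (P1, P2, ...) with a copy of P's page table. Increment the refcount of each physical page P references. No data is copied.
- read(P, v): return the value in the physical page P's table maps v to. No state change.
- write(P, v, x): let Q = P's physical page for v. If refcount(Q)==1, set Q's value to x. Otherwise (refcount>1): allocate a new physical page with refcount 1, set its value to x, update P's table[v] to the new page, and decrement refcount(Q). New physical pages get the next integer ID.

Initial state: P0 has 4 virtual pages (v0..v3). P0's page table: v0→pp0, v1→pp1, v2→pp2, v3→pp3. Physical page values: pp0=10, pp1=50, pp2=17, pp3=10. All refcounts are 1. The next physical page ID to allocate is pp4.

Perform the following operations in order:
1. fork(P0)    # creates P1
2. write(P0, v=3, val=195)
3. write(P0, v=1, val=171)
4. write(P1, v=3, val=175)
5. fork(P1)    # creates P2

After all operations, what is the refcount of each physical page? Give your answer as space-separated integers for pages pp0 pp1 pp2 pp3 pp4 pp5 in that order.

Answer: 3 2 3 2 1 1

Derivation:
Op 1: fork(P0) -> P1. 4 ppages; refcounts: pp0:2 pp1:2 pp2:2 pp3:2
Op 2: write(P0, v3, 195). refcount(pp3)=2>1 -> COPY to pp4. 5 ppages; refcounts: pp0:2 pp1:2 pp2:2 pp3:1 pp4:1
Op 3: write(P0, v1, 171). refcount(pp1)=2>1 -> COPY to pp5. 6 ppages; refcounts: pp0:2 pp1:1 pp2:2 pp3:1 pp4:1 pp5:1
Op 4: write(P1, v3, 175). refcount(pp3)=1 -> write in place. 6 ppages; refcounts: pp0:2 pp1:1 pp2:2 pp3:1 pp4:1 pp5:1
Op 5: fork(P1) -> P2. 6 ppages; refcounts: pp0:3 pp1:2 pp2:3 pp3:2 pp4:1 pp5:1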